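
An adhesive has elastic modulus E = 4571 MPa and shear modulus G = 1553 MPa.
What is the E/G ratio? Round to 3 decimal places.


E/G = 4571 / 1553 = 2.943

2.943


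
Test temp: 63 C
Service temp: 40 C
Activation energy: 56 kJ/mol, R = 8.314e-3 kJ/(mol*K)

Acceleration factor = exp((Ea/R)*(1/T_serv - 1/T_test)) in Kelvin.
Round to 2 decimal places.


AF = exp((56/0.008314)*(1/313.15 - 1/336.15))
= 4.36

4.36


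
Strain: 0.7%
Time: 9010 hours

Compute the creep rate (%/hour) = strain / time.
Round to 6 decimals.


Creep rate = 0.7 / 9010
= 0.000078 %/h

0.000078


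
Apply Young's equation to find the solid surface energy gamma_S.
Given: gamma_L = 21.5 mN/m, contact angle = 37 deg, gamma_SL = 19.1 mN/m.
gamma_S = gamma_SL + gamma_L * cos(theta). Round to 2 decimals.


theta_rad = 37 * pi/180 = 0.645772
gamma_S = 19.1 + 21.5 * cos(0.645772)
= 36.27 mN/m

36.27


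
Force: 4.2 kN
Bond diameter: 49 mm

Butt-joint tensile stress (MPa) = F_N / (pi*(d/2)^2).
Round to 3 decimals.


F_N = 4.2 * 1000 = 4200.0 N
A = pi*(24.5)^2 = 1885.7410 mm^2
stress = 4200.0 / 1885.7410 = 2.227 MPa

2.227


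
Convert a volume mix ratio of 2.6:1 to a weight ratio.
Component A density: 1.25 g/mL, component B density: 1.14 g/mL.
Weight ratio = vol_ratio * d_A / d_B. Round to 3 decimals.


= 2.6 * 1.25 / 1.14 = 2.851

2.851


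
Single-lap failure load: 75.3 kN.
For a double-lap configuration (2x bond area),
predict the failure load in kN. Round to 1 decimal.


Failure load = 75.3 * 2 = 150.6 kN

150.6


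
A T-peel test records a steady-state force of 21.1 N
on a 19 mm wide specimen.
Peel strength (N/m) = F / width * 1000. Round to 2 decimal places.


Peel strength = 21.1 / 19 * 1000
= 1110.53 N/m

1110.53


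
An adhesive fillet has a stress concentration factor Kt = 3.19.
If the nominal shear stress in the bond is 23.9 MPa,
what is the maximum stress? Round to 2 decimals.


Max stress = 23.9 * 3.19 = 76.24 MPa

76.24


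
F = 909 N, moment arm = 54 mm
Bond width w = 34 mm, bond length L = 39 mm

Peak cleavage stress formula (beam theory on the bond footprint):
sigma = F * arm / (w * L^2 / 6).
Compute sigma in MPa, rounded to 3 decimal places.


sigma = (909 * 54) / (34 * 1521 / 6)
= 49086 * 6 / 51714
= 294516 / 51714
= 5.695 MPa

5.695


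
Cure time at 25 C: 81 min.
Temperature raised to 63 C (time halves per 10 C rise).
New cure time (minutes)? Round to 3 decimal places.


Acceleration factor = 2^(38/10) = 13.9288
New time = 81 / 13.9288 = 5.815 min

5.815


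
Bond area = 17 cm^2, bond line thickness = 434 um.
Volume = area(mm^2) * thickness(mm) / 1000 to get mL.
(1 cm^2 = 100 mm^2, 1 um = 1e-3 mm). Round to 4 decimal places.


area_mm2 = 17 * 100 = 1700
blt_mm = 434 * 1e-3 = 0.434
vol_mm3 = 1700 * 0.434 = 737.8
vol_mL = 737.8 / 1000 = 0.7378 mL

0.7378


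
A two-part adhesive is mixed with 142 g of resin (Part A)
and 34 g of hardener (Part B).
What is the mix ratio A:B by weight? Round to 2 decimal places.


Mix ratio = mass_A / mass_B
= 142 / 34
= 4.18

4.18


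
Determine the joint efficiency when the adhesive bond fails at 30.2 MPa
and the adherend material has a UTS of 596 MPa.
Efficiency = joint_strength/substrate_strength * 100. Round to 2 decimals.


Joint efficiency = 30.2 / 596 * 100
= 5.07%

5.07


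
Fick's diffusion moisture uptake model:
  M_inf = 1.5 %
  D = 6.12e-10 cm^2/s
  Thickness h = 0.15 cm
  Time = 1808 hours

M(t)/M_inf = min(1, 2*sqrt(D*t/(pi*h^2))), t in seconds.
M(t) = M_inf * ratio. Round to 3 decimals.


t_sec = 1808 * 3600 = 6508800
ratio = 2*sqrt(6.12e-10*6508800/(pi*0.15^2))
= min(1, 0.474777)
= 0.474777
M(t) = 1.5 * 0.474777 = 0.712 %

0.712


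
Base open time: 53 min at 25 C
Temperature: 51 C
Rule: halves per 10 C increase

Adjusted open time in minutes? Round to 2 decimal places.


Acceleration = 2^((51-25)/10) = 6.0629
Open time = 53 / 6.0629 = 8.74 min

8.74


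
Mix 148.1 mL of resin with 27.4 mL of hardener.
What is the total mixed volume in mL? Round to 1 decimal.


Total = 148.1 + 27.4 = 175.5 mL

175.5


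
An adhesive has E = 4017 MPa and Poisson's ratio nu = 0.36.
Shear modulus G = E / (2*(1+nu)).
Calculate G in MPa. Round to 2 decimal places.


G = 4017 / (2*(1+0.36))
= 4017 / 2.72
= 1476.84 MPa

1476.84


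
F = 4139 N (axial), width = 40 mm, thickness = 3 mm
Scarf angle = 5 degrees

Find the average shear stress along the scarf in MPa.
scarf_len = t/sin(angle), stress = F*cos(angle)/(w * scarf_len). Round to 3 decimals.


scarf_len = 3/sin(5 deg) = 34.4211
cos(5 deg) = 0.996195
stress = 4139*0.996195/(40*34.4211) = 2.995 MPa

2.995


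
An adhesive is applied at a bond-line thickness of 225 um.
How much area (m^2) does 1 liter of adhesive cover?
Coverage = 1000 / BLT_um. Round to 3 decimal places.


Coverage = 1000 / 225 = 4.444 m^2

4.444


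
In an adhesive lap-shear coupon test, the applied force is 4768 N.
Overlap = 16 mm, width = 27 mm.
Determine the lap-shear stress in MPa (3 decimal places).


stress = F / (overlap * width)
= 4768 / (16 * 27)
= 11.037 MPa

11.037


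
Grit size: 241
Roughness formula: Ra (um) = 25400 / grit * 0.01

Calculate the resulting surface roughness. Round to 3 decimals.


Ra = 25400 / 241 * 0.01
= 1.054 um

1.054


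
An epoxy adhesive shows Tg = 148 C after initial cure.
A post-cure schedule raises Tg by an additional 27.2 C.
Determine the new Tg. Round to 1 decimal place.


New Tg = 148 + 27.2
= 175.2 C

175.2


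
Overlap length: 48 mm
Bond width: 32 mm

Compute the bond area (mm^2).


Bond area = 48 * 32 = 1536 mm^2

1536


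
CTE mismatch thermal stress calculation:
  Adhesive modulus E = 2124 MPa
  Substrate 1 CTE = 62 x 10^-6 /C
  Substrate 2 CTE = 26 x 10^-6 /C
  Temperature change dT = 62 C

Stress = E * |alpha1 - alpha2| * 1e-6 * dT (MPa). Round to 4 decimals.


delta_alpha = |62 - 26| = 36 x 10^-6/C
Stress = 2124 * 36e-6 * 62
= 4.7408 MPa

4.7408


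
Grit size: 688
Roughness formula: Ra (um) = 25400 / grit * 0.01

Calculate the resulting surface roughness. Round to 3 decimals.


Ra = 25400 / 688 * 0.01
= 0.369 um

0.369


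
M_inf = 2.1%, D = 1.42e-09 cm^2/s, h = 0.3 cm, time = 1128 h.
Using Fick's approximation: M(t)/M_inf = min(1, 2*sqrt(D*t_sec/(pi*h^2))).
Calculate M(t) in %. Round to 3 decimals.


t = 4060800 s
ratio = min(1, 2*sqrt(1.42e-09*4060800/(pi*0.0900)))
= 0.285617
M(t) = 2.1 * 0.285617 = 0.600%

0.600


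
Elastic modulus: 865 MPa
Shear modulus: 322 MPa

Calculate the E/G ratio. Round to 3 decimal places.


E / G = 865 / 322 = 2.686

2.686


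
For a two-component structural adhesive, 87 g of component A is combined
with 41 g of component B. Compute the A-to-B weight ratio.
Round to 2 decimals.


Weight ratio A:B = 87 / 41
= 2.12

2.12


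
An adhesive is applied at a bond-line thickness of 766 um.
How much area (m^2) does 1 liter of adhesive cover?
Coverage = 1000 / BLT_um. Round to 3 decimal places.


Coverage = 1000 / 766 = 1.305 m^2

1.305


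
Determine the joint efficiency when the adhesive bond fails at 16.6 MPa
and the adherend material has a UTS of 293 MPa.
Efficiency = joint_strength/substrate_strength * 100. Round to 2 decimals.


Joint efficiency = 16.6 / 293 * 100
= 5.67%

5.67


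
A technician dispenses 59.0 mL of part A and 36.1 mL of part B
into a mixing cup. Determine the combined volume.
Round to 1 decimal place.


Combined volume = 59.0 + 36.1
= 95.1 mL

95.1


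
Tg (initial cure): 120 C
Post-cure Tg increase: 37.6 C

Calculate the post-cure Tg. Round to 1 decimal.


Post-cure Tg = 120 + 37.6 = 157.6 C

157.6


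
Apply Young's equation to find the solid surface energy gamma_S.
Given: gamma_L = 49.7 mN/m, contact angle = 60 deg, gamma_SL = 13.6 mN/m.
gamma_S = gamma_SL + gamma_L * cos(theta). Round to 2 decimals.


theta_rad = 60 * pi/180 = 1.047198
gamma_S = 13.6 + 49.7 * cos(1.047198)
= 38.45 mN/m

38.45


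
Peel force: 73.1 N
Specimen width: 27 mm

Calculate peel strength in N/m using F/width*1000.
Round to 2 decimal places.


Peel strength = 73.1 / 27 * 1000 = 2707.41 N/m

2707.41


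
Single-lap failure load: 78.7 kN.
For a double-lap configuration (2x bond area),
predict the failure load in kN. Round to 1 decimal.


Failure load = 78.7 * 2 = 157.4 kN

157.4


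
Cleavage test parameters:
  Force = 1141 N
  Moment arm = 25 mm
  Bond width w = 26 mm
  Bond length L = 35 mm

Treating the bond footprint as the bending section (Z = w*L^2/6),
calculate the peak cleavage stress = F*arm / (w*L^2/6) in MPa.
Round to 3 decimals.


M = 1141 * 25 = 28525 N*mm
Z = 26 * 35^2 / 6 = 31850 / 6 mm^3
sigma = M / Z = 6 * 28525 / 31850 = 171150 / 31850
= 5.374 MPa

5.374


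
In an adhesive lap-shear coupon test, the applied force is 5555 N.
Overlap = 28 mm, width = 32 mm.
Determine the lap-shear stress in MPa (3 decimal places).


stress = F / (overlap * width)
= 5555 / (28 * 32)
= 6.200 MPa

6.200


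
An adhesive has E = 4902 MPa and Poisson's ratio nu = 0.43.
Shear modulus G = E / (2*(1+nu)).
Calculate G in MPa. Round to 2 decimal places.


G = 4902 / (2*(1+0.43))
= 4902 / 2.86
= 1713.99 MPa

1713.99


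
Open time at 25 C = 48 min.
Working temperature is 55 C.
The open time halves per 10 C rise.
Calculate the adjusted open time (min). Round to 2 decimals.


factor = 2^((55 - 25) / 10) = 8.0000
ot = 48 / 8.0000 = 6.00 min

6.00


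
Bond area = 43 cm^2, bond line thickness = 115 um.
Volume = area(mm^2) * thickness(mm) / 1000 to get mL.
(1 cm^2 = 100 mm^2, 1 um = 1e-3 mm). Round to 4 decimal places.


area_mm2 = 43 * 100 = 4300
blt_mm = 115 * 1e-3 = 0.115
vol_mm3 = 4300 * 0.115 = 494.5
vol_mL = 494.5 / 1000 = 0.4945 mL

0.4945


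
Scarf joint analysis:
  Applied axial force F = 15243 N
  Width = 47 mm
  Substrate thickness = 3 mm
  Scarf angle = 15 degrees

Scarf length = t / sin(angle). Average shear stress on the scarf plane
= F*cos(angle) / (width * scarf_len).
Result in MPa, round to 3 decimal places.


Scarf length = 3 / sin(15 deg) = 11.5911 mm
cos(15 deg) = 0.965926
Shear = 15243 * 0.965926 / (47 * 11.5911)
= 27.027 MPa

27.027


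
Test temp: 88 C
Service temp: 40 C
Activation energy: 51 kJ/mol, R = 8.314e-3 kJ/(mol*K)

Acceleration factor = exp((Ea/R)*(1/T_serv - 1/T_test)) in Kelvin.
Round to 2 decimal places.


AF = exp((51/0.008314)*(1/313.15 - 1/361.15))
= 13.51

13.51


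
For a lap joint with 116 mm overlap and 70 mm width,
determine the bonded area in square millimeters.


Area = 116 * 70 = 8120 mm^2

8120


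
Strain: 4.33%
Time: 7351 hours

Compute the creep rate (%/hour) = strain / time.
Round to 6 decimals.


Creep rate = 4.33 / 7351
= 0.000589 %/h

0.000589


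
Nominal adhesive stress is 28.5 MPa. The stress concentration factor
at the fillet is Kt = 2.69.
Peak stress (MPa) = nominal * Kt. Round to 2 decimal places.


Peak = 28.5 * 2.69 = 76.67 MPa

76.67


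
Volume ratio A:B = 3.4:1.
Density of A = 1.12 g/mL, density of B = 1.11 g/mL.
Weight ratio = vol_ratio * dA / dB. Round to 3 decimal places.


Wt ratio = 3.4 * 1.12 / 1.11
= 3.431

3.431


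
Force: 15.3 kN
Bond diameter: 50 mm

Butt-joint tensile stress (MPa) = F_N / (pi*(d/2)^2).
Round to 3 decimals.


F_N = 15.3 * 1000 = 15300.0 N
A = pi*(25.0)^2 = 1963.4954 mm^2
stress = 15300.0 / 1963.4954 = 7.792 MPa

7.792


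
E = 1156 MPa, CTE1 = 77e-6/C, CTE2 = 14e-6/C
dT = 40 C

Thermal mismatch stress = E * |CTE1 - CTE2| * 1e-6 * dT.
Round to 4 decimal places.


= 1156 * 63e-6 * 40
= 2.9131 MPa

2.9131


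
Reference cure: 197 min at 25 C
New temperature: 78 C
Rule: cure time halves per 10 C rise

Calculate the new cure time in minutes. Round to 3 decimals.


factor = 2^((78-25)/10) = 39.3966
t_new = 197 / 39.3966 = 5.000 min

5.000


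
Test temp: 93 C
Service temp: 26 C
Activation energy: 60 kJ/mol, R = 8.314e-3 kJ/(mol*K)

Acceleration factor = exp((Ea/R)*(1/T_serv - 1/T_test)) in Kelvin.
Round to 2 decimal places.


AF = exp((60/0.008314)*(1/299.15 - 1/366.15))
= 82.63

82.63


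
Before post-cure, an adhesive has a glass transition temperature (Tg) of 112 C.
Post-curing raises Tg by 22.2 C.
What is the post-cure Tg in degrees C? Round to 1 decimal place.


Tg_post = Tg_base + delta_Tg
= 112 + 22.2
= 134.2 C

134.2


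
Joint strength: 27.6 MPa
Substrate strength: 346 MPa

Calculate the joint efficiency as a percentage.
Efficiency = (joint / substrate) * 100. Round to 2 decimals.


Efficiency = (27.6 / 346) * 100 = 7.98%

7.98


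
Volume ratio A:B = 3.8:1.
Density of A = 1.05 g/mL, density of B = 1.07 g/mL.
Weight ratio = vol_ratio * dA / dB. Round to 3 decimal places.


Wt ratio = 3.8 * 1.05 / 1.07
= 3.729

3.729


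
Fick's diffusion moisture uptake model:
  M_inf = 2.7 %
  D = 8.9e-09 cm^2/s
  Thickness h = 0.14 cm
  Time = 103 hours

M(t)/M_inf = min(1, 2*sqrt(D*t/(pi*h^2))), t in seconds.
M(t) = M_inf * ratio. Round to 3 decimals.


t_sec = 103 * 3600 = 370800
ratio = 2*sqrt(8.9e-09*370800/(pi*0.14^2))
= min(1, 0.463012)
= 0.463012
M(t) = 2.7 * 0.463012 = 1.250 %

1.250


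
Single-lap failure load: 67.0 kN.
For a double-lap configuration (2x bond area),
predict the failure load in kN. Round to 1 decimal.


Failure load = 67.0 * 2 = 134.0 kN

134.0


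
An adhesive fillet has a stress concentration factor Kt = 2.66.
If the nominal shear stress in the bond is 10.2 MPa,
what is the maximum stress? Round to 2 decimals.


Max stress = 10.2 * 2.66 = 27.13 MPa

27.13


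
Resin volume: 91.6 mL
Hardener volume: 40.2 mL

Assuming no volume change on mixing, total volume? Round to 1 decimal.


V_total = 91.6 + 40.2 = 131.8 mL

131.8


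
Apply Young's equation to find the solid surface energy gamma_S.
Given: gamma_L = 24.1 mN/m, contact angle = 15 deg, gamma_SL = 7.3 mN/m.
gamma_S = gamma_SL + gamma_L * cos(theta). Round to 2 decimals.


theta_rad = 15 * pi/180 = 0.261799
gamma_S = 7.3 + 24.1 * cos(0.261799)
= 30.58 mN/m

30.58


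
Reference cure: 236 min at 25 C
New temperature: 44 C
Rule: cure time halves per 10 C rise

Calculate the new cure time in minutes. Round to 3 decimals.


factor = 2^((44-25)/10) = 3.7321
t_new = 236 / 3.7321 = 63.235 min

63.235


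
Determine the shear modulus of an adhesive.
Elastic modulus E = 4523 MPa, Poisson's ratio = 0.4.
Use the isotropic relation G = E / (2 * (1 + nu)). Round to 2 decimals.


G = 4523 / (2*(1+0.4)) = 4523 / 2.80
= 1615.36 MPa

1615.36


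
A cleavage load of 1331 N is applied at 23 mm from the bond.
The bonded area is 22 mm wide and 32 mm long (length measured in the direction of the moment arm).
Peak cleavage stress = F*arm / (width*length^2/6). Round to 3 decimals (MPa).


Moment = 1331 * 23 = 30613 N*mm
Section modulus = 22 * 1024 / 6 = 22528 / 6 mm^3
Stress = 30613 / (22528 / 6) = 183678 / 22528
= 8.153 MPa

8.153


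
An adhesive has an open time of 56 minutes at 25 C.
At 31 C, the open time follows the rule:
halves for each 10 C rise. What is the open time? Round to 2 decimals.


Factor = 2^((31-25)/10) = 1.5157
Open time = 56 / 1.5157 = 36.95 min

36.95


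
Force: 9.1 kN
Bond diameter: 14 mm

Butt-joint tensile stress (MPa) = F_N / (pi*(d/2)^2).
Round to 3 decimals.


F_N = 9.1 * 1000 = 9100.0 N
A = pi*(7.0)^2 = 153.9380 mm^2
stress = 9100.0 / 153.9380 = 59.115 MPa

59.115


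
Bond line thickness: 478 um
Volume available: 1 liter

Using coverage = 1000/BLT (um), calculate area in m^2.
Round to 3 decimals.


1 L = 1e6 mm^3, thickness = 478 um = 0.478 mm
Area = 1e6 / 0.478 mm^2 = (1e6 / 0.478) / 1e6 m^2 = 1000 / 478 m^2
= 2.092 m^2

2.092


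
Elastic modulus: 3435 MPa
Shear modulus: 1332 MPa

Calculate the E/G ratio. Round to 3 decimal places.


E / G = 3435 / 1332 = 2.579

2.579


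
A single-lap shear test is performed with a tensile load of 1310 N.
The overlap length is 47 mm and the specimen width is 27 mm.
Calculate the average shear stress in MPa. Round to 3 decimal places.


Shear stress = F / (overlap * width)
= 1310 / (47 * 27)
= 1310 / 1269
= 1.032 MPa

1.032


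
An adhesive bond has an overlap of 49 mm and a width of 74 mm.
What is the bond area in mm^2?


Bond area = overlap * width
= 49 * 74
= 3626 mm^2

3626


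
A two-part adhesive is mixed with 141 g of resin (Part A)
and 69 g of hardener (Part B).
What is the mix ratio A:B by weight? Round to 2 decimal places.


Mix ratio = mass_A / mass_B
= 141 / 69
= 2.04

2.04


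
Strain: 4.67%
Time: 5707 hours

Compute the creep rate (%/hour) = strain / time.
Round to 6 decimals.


Creep rate = 4.67 / 5707
= 0.000818 %/h

0.000818


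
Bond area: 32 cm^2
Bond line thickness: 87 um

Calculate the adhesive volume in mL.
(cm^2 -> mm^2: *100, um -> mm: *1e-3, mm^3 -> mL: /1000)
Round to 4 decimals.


V = 32*100 * 87*1e-3 / 1000
= 0.2784 mL

0.2784


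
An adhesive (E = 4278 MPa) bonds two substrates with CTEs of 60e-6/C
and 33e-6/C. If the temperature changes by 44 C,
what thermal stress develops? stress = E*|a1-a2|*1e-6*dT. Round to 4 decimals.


Stress = 4278 * |60 - 33| * 1e-6 * 44
= 5.0823 MPa

5.0823


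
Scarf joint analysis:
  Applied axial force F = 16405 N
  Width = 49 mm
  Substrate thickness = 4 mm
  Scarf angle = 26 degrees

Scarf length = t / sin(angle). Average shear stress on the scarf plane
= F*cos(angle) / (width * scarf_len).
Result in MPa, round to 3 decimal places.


Scarf length = 4 / sin(26 deg) = 9.1247 mm
cos(26 deg) = 0.898794
Shear = 16405 * 0.898794 / (49 * 9.1247)
= 32.978 MPa

32.978


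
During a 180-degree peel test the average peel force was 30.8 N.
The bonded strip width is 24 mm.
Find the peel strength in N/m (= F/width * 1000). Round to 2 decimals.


Peel strength = F/width * 1000
= 30.8 / 24 * 1000
= 1283.33 N/m

1283.33


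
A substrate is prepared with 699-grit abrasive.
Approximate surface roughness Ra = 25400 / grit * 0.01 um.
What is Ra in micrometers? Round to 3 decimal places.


Ra = 25400 / 699 * 0.01 = 0.363 um

0.363


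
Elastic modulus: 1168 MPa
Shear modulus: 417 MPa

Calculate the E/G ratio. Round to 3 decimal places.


E / G = 1168 / 417 = 2.801

2.801


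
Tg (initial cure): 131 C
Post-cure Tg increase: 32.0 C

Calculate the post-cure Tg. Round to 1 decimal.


Post-cure Tg = 131 + 32.0 = 163.0 C

163.0


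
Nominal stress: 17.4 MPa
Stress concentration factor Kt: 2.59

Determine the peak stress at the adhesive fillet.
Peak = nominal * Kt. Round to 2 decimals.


Peak stress = 17.4 * 2.59
= 45.07 MPa

45.07


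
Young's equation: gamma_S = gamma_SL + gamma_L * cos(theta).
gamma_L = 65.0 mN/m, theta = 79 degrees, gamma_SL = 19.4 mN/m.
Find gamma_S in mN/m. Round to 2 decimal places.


cos(79 deg) = 0.190809
gamma_S = 19.4 + 65.0 * 0.190809
= 31.80 mN/m

31.80


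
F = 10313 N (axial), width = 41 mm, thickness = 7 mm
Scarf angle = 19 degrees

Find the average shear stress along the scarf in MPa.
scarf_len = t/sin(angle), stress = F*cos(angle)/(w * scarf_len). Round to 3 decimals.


scarf_len = 7/sin(19 deg) = 21.5009
cos(19 deg) = 0.945519
stress = 10313*0.945519/(41*21.5009) = 11.062 MPa

11.062


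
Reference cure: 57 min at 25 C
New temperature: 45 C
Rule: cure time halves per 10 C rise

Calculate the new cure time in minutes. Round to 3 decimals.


factor = 2^((45-25)/10) = 4.0000
t_new = 57 / 4.0000 = 14.250 min

14.250


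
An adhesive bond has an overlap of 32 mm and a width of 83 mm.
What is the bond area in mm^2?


Bond area = overlap * width
= 32 * 83
= 2656 mm^2

2656


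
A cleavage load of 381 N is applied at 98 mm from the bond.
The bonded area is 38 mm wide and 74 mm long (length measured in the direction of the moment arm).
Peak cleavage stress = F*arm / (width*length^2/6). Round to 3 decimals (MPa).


Moment = 381 * 98 = 37338 N*mm
Section modulus = 38 * 5476 / 6 = 208088 / 6 mm^3
Stress = 37338 / (208088 / 6) = 224028 / 208088
= 1.077 MPa

1.077


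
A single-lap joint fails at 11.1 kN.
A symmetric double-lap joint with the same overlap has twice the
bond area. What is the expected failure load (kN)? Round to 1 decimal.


Double-lap load = 2 * 11.1 = 22.2 kN

22.2


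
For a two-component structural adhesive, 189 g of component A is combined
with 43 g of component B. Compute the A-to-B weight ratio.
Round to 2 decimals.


Weight ratio A:B = 189 / 43
= 4.40

4.40


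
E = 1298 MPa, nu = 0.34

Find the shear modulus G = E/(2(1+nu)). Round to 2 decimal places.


G = 1298 / (2 * 1.34)
= 484.33 MPa

484.33


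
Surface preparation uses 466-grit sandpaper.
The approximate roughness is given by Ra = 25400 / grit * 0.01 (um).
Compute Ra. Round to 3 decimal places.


Ra = 25400 / 466 * 0.01
= 254 / 466
= 0.545 um

0.545


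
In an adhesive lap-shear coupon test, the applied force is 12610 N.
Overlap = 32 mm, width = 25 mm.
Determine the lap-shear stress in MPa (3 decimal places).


stress = F / (overlap * width)
= 12610 / (32 * 25)
= 15.763 MPa

15.763


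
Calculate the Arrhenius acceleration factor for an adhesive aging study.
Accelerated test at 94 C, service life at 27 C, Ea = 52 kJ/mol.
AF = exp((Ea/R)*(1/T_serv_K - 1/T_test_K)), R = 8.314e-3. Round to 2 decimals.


T_test = 367.15 K, T_serv = 300.15 K
Ea/R = 52 / 0.008314 = 6254.51
AF = exp(6254.51 * (1/300.15 - 1/367.15))
= 44.82

44.82


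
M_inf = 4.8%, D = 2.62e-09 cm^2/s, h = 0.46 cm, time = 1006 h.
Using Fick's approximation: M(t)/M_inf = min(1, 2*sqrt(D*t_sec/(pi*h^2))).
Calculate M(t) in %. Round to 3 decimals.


t = 3621600 s
ratio = min(1, 2*sqrt(2.62e-09*3621600/(pi*0.2116)))
= 0.238945
M(t) = 4.8 * 0.238945 = 1.147%

1.147


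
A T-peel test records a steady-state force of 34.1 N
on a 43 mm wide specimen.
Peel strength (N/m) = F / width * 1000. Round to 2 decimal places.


Peel strength = 34.1 / 43 * 1000
= 793.02 N/m

793.02


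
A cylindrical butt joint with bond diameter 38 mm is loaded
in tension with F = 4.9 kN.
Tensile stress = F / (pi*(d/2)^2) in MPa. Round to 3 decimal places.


Area = pi * (38/2)^2 = 1134.1149 mm^2
Stress = 4.9*1000 / 1134.1149
= 4.321 MPa

4.321


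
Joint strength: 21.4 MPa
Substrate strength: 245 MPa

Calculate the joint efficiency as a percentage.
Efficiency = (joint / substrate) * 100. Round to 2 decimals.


Efficiency = (21.4 / 245) * 100 = 8.73%

8.73


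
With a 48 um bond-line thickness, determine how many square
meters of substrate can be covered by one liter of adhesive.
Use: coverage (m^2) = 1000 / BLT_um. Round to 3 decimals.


Coverage = 1000 / 48 = 20.833 m^2

20.833


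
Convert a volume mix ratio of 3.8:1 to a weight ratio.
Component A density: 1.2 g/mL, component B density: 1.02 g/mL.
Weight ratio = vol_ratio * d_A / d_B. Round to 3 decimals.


= 3.8 * 1.2 / 1.02 = 4.471

4.471


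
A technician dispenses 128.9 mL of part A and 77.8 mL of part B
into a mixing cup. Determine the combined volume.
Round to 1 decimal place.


Combined volume = 128.9 + 77.8
= 206.7 mL

206.7


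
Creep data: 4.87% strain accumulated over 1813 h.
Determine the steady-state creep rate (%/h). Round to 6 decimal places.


Rate = 4.87 / 1813 = 0.002686 %/h

0.002686


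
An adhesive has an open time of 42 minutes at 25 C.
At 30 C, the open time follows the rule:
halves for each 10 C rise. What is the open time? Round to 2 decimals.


Factor = 2^((30-25)/10) = 1.4142
Open time = 42 / 1.4142 = 29.70 min

29.70


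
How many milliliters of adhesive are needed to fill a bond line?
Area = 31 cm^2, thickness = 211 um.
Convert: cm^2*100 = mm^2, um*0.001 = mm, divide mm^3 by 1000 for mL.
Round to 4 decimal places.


= (31 * 100) * (211 * 0.001) / 1000
= 0.6541 mL

0.6541


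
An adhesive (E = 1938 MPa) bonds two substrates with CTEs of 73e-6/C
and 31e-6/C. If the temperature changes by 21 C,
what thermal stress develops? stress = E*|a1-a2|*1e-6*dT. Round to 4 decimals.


Stress = 1938 * |73 - 31| * 1e-6 * 21
= 1.7093 MPa

1.7093


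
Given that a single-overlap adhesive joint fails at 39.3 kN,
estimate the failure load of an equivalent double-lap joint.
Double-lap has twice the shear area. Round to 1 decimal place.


Double-lap factor = 2
Expected load = 39.3 * 2 = 78.6 kN

78.6


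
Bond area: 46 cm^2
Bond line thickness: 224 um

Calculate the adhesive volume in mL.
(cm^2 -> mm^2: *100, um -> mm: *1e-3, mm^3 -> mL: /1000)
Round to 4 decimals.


V = 46*100 * 224*1e-3 / 1000
= 1.0304 mL

1.0304


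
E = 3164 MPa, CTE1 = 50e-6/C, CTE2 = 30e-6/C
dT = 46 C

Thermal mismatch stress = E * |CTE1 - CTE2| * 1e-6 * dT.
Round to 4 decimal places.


= 3164 * 20e-6 * 46
= 2.9109 MPa

2.9109


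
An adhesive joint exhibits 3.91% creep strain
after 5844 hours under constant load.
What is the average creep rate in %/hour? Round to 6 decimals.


Creep rate = strain / time
= 3.91 / 5844
= 0.000669 %/h

0.000669


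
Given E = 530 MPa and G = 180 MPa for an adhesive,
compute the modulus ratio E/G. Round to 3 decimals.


E/G ratio = 530 / 180 = 2.944

2.944


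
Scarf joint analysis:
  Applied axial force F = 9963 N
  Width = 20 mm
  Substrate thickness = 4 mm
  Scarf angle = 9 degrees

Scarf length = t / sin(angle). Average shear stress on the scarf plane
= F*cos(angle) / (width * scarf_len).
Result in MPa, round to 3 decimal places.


Scarf length = 4 / sin(9 deg) = 25.5698 mm
cos(9 deg) = 0.987688
Shear = 9963 * 0.987688 / (20 * 25.5698)
= 19.242 MPa

19.242


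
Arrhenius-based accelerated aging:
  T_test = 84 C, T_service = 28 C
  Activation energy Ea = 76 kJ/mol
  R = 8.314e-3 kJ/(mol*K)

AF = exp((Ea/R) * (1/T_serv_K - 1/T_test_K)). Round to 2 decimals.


T_test_K = 357.15, T_serv_K = 301.15
AF = exp((76/8.314e-3) * (1/301.15 - 1/357.15))
= 116.68

116.68


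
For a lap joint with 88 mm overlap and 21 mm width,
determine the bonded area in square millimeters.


Area = 88 * 21 = 1848 mm^2

1848


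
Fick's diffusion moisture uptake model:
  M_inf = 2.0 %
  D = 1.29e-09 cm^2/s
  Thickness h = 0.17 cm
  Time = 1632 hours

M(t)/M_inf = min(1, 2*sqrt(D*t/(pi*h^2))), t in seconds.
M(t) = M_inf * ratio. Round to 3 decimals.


t_sec = 1632 * 3600 = 5875200
ratio = 2*sqrt(1.29e-09*5875200/(pi*0.17^2))
= min(1, 0.577846)
= 0.577846
M(t) = 2.0 * 0.577846 = 1.156 %

1.156


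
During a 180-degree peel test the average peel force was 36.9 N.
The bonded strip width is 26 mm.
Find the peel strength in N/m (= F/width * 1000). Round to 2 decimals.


Peel strength = F/width * 1000
= 36.9 / 26 * 1000
= 1419.23 N/m

1419.23


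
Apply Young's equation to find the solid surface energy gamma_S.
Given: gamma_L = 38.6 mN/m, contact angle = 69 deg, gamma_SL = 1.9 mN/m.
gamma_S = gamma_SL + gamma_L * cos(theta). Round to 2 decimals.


theta_rad = 69 * pi/180 = 1.204277
gamma_S = 1.9 + 38.6 * cos(1.204277)
= 15.73 mN/m

15.73


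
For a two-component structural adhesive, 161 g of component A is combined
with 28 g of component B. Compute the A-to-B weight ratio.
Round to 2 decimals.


Weight ratio A:B = 161 / 28
= 5.75

5.75


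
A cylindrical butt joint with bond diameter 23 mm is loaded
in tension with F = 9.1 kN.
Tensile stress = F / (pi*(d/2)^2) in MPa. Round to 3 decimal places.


Area = pi * (23/2)^2 = 415.4756 mm^2
Stress = 9.1*1000 / 415.4756
= 21.903 MPa

21.903


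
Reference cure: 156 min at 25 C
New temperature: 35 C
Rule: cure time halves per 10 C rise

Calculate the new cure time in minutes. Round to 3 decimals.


factor = 2^((35-25)/10) = 2.0000
t_new = 156 / 2.0000 = 78.000 min

78.000


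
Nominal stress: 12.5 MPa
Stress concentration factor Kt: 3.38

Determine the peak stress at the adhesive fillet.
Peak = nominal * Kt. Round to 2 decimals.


Peak stress = 12.5 * 3.38
= 42.25 MPa

42.25


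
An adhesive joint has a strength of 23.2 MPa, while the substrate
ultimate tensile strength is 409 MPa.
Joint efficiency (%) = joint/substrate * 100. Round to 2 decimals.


Efficiency = 23.2 / 409 * 100
= 5.67%

5.67


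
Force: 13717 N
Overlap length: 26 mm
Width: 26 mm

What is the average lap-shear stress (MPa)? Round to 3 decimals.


Average shear stress = F / (overlap * width)
= 13717 / (26 * 26)
= 20.291 MPa

20.291


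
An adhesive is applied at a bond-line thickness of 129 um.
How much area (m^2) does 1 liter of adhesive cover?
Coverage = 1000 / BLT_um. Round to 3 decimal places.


Coverage = 1000 / 129 = 7.752 m^2

7.752


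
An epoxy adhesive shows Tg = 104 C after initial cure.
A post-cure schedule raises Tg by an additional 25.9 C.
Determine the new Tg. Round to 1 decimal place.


New Tg = 104 + 25.9
= 129.9 C

129.9


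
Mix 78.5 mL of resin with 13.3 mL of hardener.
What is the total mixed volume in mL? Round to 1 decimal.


Total = 78.5 + 13.3 = 91.8 mL

91.8


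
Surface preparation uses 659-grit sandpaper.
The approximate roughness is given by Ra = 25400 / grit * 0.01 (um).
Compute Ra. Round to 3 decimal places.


Ra = 25400 / 659 * 0.01
= 254 / 659
= 0.385 um

0.385


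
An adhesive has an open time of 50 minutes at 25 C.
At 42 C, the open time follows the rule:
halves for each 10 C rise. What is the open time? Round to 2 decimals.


Factor = 2^((42-25)/10) = 3.2490
Open time = 50 / 3.2490 = 15.39 min

15.39


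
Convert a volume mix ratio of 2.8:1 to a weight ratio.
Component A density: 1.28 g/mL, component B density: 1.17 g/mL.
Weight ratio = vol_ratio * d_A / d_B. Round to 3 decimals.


= 2.8 * 1.28 / 1.17 = 3.063

3.063


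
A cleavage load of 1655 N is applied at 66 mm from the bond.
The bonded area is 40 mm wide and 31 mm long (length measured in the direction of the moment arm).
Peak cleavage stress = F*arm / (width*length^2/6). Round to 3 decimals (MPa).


Moment = 1655 * 66 = 109230 N*mm
Section modulus = 40 * 961 / 6 = 38440 / 6 mm^3
Stress = 109230 / (38440 / 6) = 655380 / 38440
= 17.049 MPa

17.049


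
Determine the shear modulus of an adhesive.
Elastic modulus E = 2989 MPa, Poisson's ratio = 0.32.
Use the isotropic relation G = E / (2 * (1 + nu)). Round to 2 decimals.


G = 2989 / (2*(1+0.32)) = 2989 / 2.64
= 1132.20 MPa

1132.20


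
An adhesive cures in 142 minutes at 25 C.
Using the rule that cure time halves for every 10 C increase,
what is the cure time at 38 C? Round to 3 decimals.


Factor = 2^((38 - 25) / 10) = 2.4623
Cure time = 142 / 2.4623
= 57.670 minutes

57.670


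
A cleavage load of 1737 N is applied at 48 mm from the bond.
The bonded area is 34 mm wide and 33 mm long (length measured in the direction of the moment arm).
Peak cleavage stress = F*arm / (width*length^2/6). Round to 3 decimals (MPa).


Moment = 1737 * 48 = 83376 N*mm
Section modulus = 34 * 1089 / 6 = 37026 / 6 mm^3
Stress = 83376 / (37026 / 6) = 500256 / 37026
= 13.511 MPa

13.511


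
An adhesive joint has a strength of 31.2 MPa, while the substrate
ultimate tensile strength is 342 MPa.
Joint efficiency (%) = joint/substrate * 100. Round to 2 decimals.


Efficiency = 31.2 / 342 * 100
= 9.12%

9.12


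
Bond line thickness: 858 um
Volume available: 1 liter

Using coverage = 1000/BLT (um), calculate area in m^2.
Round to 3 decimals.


1 L = 1e6 mm^3, thickness = 858 um = 0.858 mm
Area = 1e6 / 0.858 mm^2 = (1e6 / 0.858) / 1e6 m^2 = 1000 / 858 m^2
= 1.166 m^2

1.166


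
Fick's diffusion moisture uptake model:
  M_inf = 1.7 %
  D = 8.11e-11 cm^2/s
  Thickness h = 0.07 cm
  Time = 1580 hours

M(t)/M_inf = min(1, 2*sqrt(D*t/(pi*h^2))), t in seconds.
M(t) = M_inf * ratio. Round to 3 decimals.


t_sec = 1580 * 3600 = 5688000
ratio = 2*sqrt(8.11e-11*5688000/(pi*0.07^2))
= min(1, 0.346216)
= 0.346216
M(t) = 1.7 * 0.346216 = 0.589 %

0.589


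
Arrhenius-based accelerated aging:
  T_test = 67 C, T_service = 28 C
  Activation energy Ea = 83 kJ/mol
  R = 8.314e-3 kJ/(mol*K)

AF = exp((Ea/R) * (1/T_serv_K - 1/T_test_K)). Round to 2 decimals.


T_test_K = 340.15, T_serv_K = 301.15
AF = exp((83/8.314e-3) * (1/301.15 - 1/340.15))
= 44.74

44.74


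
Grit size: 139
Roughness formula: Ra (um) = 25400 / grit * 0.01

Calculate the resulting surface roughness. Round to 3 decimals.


Ra = 25400 / 139 * 0.01
= 1.827 um

1.827


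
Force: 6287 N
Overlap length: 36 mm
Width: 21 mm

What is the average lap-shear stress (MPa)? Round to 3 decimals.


Average shear stress = F / (overlap * width)
= 6287 / (36 * 21)
= 8.316 MPa

8.316


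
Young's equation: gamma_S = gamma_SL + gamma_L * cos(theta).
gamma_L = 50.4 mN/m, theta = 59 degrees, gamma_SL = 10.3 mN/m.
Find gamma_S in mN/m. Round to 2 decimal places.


cos(59 deg) = 0.515038
gamma_S = 10.3 + 50.4 * 0.515038
= 36.26 mN/m

36.26


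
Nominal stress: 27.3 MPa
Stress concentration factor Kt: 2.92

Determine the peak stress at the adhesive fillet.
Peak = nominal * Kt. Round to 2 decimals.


Peak stress = 27.3 * 2.92
= 79.72 MPa

79.72


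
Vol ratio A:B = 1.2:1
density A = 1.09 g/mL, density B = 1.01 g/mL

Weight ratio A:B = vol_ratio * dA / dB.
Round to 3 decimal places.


Weight ratio = 1.2 * 1.09 / 1.01
= 1.295

1.295


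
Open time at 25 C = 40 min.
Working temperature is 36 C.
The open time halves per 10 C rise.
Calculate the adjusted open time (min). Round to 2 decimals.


factor = 2^((36 - 25) / 10) = 2.1435
ot = 40 / 2.1435 = 18.66 min

18.66


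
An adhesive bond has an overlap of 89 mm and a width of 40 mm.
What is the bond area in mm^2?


Bond area = overlap * width
= 89 * 40
= 3560 mm^2

3560


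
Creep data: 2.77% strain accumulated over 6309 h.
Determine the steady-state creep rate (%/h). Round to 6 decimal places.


Rate = 2.77 / 6309 = 0.000439 %/h

0.000439


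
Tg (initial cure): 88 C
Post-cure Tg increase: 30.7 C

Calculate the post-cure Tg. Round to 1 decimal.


Post-cure Tg = 88 + 30.7 = 118.7 C

118.7


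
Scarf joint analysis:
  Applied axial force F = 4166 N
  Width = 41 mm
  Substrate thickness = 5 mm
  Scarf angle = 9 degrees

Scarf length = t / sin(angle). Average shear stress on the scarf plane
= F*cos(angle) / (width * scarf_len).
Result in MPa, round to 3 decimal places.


Scarf length = 5 / sin(9 deg) = 31.9623 mm
cos(9 deg) = 0.987688
Shear = 4166 * 0.987688 / (41 * 31.9623)
= 3.140 MPa

3.140


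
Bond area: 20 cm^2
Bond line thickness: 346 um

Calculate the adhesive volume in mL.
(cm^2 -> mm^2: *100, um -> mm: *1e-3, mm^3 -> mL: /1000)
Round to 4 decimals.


V = 20*100 * 346*1e-3 / 1000
= 0.6920 mL

0.6920


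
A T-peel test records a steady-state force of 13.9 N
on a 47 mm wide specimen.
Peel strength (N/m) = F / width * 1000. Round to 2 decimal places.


Peel strength = 13.9 / 47 * 1000
= 295.74 N/m

295.74


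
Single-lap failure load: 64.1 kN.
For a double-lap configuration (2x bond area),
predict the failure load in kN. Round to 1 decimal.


Failure load = 64.1 * 2 = 128.2 kN

128.2


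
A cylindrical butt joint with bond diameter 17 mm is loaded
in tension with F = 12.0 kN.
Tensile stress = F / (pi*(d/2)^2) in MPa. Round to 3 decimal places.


Area = pi * (17/2)^2 = 226.9801 mm^2
Stress = 12.0*1000 / 226.9801
= 52.868 MPa

52.868


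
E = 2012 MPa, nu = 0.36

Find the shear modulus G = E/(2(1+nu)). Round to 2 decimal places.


G = 2012 / (2 * 1.36)
= 739.71 MPa

739.71


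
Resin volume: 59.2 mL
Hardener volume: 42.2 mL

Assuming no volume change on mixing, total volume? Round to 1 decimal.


V_total = 59.2 + 42.2 = 101.4 mL

101.4


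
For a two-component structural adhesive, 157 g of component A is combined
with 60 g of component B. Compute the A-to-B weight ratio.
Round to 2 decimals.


Weight ratio A:B = 157 / 60
= 2.62

2.62


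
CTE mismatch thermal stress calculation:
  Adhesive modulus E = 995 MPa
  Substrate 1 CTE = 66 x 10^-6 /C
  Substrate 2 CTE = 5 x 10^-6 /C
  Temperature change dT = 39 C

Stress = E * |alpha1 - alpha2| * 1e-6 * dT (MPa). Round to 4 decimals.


delta_alpha = |66 - 5| = 61 x 10^-6/C
Stress = 995 * 61e-6 * 39
= 2.3671 MPa

2.3671


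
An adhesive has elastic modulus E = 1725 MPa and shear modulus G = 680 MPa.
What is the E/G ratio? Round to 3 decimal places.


E/G = 1725 / 680 = 2.537

2.537


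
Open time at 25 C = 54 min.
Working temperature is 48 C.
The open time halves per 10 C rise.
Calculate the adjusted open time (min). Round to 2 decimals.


factor = 2^((48 - 25) / 10) = 4.9246
ot = 54 / 4.9246 = 10.97 min

10.97


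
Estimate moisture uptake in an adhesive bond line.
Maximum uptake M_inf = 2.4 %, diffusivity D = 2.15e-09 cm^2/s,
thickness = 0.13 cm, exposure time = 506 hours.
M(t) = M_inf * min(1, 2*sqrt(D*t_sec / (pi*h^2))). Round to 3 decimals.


Convert time: 506 h = 1821600 s
ratio = min(1, 2*sqrt(2.15e-09*1821600/(pi*0.13^2)))
= 0.543197
M(t) = 2.4 * 0.543197 = 1.304%

1.304


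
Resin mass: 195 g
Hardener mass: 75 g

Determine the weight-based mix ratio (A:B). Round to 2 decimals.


Ratio = 195 / 75 = 2.60

2.60


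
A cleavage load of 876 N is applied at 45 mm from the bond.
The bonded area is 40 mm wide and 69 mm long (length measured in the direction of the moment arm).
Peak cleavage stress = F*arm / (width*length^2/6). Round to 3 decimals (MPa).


Moment = 876 * 45 = 39420 N*mm
Section modulus = 40 * 4761 / 6 = 190440 / 6 mm^3
Stress = 39420 / (190440 / 6) = 236520 / 190440
= 1.242 MPa

1.242


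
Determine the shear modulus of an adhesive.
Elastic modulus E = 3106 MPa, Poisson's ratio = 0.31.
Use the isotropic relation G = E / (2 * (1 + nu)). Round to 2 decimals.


G = 3106 / (2*(1+0.31)) = 3106 / 2.62
= 1185.50 MPa

1185.50


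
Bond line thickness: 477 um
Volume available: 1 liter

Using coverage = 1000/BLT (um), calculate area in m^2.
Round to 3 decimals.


1 L = 1e6 mm^3, thickness = 477 um = 0.477 mm
Area = 1e6 / 0.477 mm^2 = (1e6 / 0.477) / 1e6 m^2 = 1000 / 477 m^2
= 2.096 m^2

2.096


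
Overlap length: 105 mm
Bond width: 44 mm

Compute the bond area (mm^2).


Bond area = 105 * 44 = 4620 mm^2

4620


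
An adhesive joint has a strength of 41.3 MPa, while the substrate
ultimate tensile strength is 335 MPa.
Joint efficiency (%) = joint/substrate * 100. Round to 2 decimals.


Efficiency = 41.3 / 335 * 100
= 12.33%

12.33


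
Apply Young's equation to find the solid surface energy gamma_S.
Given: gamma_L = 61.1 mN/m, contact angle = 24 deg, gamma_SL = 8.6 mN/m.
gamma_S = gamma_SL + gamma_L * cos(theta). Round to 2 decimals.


theta_rad = 24 * pi/180 = 0.418879
gamma_S = 8.6 + 61.1 * cos(0.418879)
= 64.42 mN/m

64.42


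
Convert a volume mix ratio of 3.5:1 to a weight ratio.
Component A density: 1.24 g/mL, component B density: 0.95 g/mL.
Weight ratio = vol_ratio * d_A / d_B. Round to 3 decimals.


= 3.5 * 1.24 / 0.95 = 4.568

4.568


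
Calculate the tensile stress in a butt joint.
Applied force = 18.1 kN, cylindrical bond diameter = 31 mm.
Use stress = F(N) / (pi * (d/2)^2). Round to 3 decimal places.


A = pi * 15.5^2 = 754.7676 mm^2
sigma = 18100.0 / 754.7676 = 23.981 MPa

23.981


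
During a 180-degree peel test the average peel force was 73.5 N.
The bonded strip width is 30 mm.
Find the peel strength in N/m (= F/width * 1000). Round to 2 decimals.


Peel strength = F/width * 1000
= 73.5 / 30 * 1000
= 2450.00 N/m

2450.00


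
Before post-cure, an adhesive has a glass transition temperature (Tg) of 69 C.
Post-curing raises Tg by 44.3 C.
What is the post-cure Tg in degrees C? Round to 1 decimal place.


Tg_post = Tg_base + delta_Tg
= 69 + 44.3
= 113.3 C

113.3


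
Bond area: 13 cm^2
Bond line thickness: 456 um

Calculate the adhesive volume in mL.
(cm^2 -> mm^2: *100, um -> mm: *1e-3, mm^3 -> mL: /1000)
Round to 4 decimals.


V = 13*100 * 456*1e-3 / 1000
= 0.5928 mL

0.5928


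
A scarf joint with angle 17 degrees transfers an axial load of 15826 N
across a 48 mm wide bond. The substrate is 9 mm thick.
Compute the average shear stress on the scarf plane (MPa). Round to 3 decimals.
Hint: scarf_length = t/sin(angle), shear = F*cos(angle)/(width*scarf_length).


scarf_length = 9 / sin(17 deg) = 30.7827 mm
cos(17 deg) = 0.956305
shear stress = 15826 * 0.956305 / (48 * 30.7827)
= 10.243 MPa

10.243
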